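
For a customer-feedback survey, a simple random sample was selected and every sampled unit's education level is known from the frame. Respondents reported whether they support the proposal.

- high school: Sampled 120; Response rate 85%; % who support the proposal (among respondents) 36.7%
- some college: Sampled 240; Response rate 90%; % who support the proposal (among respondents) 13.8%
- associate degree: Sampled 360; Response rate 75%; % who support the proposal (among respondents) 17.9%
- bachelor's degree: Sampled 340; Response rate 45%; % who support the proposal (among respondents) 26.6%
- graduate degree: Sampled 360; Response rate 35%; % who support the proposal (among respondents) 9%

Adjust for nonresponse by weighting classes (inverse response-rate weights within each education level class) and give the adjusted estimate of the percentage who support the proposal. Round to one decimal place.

Inverse-response-rate weighting restores each class to its sampled count, so class totals weight by n_sampled:
  high school: 120 × 36.7 = 4404
  some college: 240 × 13.8 = 3312
  associate degree: 360 × 17.9 = 6444
  bachelor's degree: 340 × 26.6 = 9044
  graduate degree: 360 × 9 = 3240
Adjusted estimate = 26,444 / 1,420 = 18.6225 → 18.6%.

18.6%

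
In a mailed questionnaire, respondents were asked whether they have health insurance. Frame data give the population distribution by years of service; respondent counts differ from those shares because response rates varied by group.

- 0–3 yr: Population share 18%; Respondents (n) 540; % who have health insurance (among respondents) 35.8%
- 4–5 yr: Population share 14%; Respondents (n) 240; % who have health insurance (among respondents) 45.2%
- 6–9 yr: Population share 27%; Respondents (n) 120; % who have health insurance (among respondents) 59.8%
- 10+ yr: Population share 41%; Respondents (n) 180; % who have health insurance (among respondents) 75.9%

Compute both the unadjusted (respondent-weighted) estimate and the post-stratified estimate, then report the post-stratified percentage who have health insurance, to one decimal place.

Without adjustment, the pooled respondent share is:
  (540/1080)×35.8 + (240/1080)×45.2 + (120/1080)×59.8 + (180/1080)×75.9 = 47.2389%
Post-stratified estimate weights by population shares:
  0.18×35.8 + 0.14×45.2 + 0.27×59.8 + 0.41×75.9 = 60.037%

60.0%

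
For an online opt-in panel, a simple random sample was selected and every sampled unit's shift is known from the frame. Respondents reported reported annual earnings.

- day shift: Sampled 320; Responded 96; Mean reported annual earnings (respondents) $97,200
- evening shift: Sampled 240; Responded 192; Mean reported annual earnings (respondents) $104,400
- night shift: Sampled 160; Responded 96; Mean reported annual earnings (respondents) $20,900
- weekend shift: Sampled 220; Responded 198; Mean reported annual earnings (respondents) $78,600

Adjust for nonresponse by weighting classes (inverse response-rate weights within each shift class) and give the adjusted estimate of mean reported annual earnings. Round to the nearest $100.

Response rates by class: day shift 96/320 = 30%, evening shift 192/240 = 80%, night shift 96/160 = 60%, weekend shift 198/220 = 90%.
Weighting each respondent by the inverse class response rate inflates each class back to its sampled size, so the class weight is n_sampled:
  day shift: 320 × 97,200 = 31,104,000
  evening shift: 240 × 104,400 = 25,056,000
  night shift: 160 × 20,900 = 3,344,000
  weekend shift: 220 × 78,600 = 17,292,000
Adjusted estimate = 76,796,000 / 940 = 81697.9 → $81,700.

$81,700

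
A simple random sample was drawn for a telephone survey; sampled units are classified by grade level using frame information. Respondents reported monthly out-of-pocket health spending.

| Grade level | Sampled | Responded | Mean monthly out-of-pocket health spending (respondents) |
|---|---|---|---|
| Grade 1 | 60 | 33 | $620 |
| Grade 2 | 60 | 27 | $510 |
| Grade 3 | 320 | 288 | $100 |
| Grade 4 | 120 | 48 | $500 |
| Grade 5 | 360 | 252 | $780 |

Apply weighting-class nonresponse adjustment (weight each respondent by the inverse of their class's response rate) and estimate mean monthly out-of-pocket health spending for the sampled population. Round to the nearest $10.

$480

Response rates by class: Grade 1 33/60 = 55%, Grade 2 27/60 = 45%, Grade 3 288/320 = 90%, Grade 4 48/120 = 40%, Grade 5 252/360 = 70%.
Weighting each respondent by the inverse class response rate inflates each class back to its sampled size, so the class weight is n_sampled:
  Grade 1: 60 × 620 = 37,200
  Grade 2: 60 × 510 = 30,600
  Grade 3: 320 × 100 = 32,000
  Grade 4: 120 × 500 = 60,000
  Grade 5: 360 × 780 = 280,800
Adjusted estimate = 440,600 / 920 = 478.913 → $480.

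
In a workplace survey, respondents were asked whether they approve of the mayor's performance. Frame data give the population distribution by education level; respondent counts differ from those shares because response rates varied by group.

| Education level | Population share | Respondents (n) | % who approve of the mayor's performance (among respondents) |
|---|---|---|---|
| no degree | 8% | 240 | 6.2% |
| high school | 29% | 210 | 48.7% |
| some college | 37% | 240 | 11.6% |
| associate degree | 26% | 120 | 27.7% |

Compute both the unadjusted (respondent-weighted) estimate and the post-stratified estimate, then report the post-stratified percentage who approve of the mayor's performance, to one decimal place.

Naive respondent-only estimate (weights = respondent counts):
  (240/810)×6.2 + (210/810)×48.7 + (240/810)×11.6 + (120/810)×27.7 = 22.0037%
Post-stratifying to population shares instead:
  0.08×6.2 + 0.29×48.7 + 0.37×11.6 + 0.26×27.7 = 26.113%

26.1%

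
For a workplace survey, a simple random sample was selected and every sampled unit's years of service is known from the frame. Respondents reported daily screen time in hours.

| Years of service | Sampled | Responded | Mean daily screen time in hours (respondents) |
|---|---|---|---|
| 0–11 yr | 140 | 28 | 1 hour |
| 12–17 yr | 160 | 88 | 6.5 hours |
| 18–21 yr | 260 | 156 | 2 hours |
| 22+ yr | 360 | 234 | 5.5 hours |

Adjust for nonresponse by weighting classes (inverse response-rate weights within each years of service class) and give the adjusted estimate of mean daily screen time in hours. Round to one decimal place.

4.0

Response rates by class: 0–11 yr 28/140 = 20%, 12–17 yr 88/160 = 55%, 18–21 yr 156/260 = 60%, 22+ yr 234/360 = 65%.
Weighting each respondent by the inverse class response rate inflates each class back to its sampled size, so the class weight is n_sampled:
  0–11 yr: 140 × 1 = 140
  12–17 yr: 160 × 6.5 = 1040
  18–21 yr: 260 × 2 = 520
  22+ yr: 360 × 5.5 = 1980
Adjusted estimate = 3680 / 920 = 4 → 4.0.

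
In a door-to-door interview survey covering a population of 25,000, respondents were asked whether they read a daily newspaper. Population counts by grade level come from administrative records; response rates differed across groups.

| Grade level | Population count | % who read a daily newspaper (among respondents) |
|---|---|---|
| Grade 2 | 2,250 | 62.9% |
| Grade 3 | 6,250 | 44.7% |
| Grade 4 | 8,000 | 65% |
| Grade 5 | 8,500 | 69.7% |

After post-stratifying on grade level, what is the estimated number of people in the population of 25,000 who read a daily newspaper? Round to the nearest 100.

Each cell contributes its population count × the respondent rate:
  Grade 2: 2,250 × 62.9% = 1415.25
  Grade 3: 6,250 × 44.7% = 2793.75
  Grade 4: 8,000 × 65% = 5200
  Grade 5: 8,500 × 69.7% = 5924.5
Estimated total = 15333.5 → 15,300.

15,300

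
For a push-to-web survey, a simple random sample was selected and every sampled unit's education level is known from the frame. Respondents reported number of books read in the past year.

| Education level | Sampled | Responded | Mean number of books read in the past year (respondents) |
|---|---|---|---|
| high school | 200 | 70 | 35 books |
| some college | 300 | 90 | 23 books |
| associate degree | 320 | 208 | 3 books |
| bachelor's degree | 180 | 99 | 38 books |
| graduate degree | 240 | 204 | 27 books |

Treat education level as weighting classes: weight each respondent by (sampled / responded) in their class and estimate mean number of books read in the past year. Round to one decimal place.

Response rates by class: high school 70/200 = 35%, some college 90/300 = 30%, associate degree 208/320 = 65%, bachelor's degree 99/180 = 55%, graduate degree 204/240 = 85%.
With weight = n_sampled/n_responded per class, the weighted class total is n_sampled:
  high school: 200 × 35 = 7000
  some college: 300 × 23 = 6900
  associate degree: 320 × 3 = 960
  bachelor's degree: 180 × 38 = 6840
  graduate degree: 240 × 27 = 6480
Adjusted estimate = 28,180 / 1,240 = 22.7258 → 22.7.

22.7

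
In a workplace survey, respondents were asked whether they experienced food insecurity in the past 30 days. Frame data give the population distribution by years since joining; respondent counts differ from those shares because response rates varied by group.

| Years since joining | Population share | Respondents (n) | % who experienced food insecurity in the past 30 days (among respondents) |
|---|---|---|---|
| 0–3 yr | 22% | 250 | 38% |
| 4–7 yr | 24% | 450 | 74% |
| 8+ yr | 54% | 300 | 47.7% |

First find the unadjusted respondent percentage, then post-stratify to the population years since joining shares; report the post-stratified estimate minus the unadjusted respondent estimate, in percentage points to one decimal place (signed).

Without adjustment, the pooled respondent share is:
  (250/1000)×38 + (450/1000)×74 + (300/1000)×47.7 = 57.11%
Post-stratified estimate weights by population shares:
  0.22×38 + 0.24×74 + 0.54×47.7 = 51.878%
Difference = 51.878 − 57.11 = -5.232 pp.

-5.2 percentage points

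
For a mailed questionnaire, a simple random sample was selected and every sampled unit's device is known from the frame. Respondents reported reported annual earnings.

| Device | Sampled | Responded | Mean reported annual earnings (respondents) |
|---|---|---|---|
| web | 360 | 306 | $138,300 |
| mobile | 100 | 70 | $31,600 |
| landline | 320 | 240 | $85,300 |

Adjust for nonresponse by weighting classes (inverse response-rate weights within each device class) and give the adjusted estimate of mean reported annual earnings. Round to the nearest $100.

Class response rates: web 306/360 = 85%, mobile 70/100 = 70%, landline 240/320 = 75%.
Inverse-response-rate weighting restores each class to its sampled count, so class totals weight by n_sampled:
  web: 360 × 138,300 = 49,788,000
  mobile: 100 × 31,600 = 3,160,000
  landline: 320 × 85,300 = 27,296,000
Adjusted estimate = 80,244,000 / 780 = 102877 → $102,900.

$102,900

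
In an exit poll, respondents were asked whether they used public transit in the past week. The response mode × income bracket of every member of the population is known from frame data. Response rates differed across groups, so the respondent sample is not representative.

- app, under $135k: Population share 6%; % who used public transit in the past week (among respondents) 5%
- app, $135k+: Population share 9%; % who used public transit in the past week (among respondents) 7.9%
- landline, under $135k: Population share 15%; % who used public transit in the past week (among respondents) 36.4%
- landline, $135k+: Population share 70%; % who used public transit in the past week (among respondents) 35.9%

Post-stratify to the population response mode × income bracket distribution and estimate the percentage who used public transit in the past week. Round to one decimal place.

Each cell contributes population-share × respondent value:
  app, under $135k: 0.06 × 5 = 0.3
  app, $135k+: 0.09 × 7.9 = 0.711
  landline, under $135k: 0.15 × 36.4 = 5.46
  landline, $135k+: 0.7 × 35.9 = 25.13
Post-stratified estimate = 31.601 → 31.6%.

31.6%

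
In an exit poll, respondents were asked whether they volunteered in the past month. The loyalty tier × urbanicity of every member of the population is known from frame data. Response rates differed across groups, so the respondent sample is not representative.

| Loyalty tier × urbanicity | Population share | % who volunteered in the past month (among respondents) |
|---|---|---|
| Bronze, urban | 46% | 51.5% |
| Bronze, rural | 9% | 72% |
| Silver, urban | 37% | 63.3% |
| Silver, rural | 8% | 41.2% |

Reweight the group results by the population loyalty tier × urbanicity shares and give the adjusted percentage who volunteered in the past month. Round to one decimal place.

Post-stratification weights by population share, not respondent share:
  Bronze, urban: 0.46 × 51.5 = 23.69
  Bronze, rural: 0.09 × 72 = 6.48
  Silver, urban: 0.37 × 63.3 = 23.421
  Silver, rural: 0.08 × 41.2 = 3.296
Post-stratified estimate = 56.887 → 56.9%.

56.9%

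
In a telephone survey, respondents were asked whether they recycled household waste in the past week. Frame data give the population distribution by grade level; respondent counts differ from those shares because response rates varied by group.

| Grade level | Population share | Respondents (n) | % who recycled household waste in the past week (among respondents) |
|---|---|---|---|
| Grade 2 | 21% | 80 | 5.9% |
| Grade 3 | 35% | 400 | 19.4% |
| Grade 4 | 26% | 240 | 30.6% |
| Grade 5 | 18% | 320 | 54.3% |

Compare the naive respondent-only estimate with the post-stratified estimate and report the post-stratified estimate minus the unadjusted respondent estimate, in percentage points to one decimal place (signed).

-5.9 percentage points

Naive respondent-only estimate (weights = respondent counts):
  (80/1040)×5.9 + (400/1040)×19.4 + (240/1040)×30.6 + (320/1040)×54.3 = 31.6846%
Reweighting by population grade level shares:
  0.21×5.9 + 0.35×19.4 + 0.26×30.6 + 0.18×54.3 = 25.759%
Difference = 25.759 − 31.6846 = -5.9256 pp.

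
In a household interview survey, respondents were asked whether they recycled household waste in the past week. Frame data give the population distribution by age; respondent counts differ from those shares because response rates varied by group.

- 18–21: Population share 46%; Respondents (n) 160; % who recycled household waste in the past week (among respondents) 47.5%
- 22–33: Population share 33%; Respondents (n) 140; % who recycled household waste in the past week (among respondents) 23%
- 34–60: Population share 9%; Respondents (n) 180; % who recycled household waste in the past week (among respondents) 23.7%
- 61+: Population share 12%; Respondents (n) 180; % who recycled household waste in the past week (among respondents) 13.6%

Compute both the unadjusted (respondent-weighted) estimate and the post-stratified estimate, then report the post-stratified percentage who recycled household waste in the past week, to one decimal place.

33.2%

Naive respondent-only estimate (weights = respondent counts):
  (160/660)×47.5 + (140/660)×23 + (180/660)×23.7 + (180/660)×13.6 = 26.5667%
Post-stratified estimate weights by population shares:
  0.46×47.5 + 0.33×23 + 0.09×23.7 + 0.12×13.6 = 33.205%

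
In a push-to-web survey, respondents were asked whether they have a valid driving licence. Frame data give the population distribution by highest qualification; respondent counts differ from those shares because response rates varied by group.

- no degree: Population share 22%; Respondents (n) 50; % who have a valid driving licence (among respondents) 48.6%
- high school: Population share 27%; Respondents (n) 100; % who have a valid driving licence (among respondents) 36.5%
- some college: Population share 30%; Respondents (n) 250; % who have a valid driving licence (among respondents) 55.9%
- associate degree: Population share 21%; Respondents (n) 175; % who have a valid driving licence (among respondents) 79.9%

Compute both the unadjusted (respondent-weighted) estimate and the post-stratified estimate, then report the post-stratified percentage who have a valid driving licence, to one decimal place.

54.1%

Without adjustment, the pooled respondent share is:
  (50/575)×48.6 + (100/575)×36.5 + (250/575)×55.9 + (175/575)×79.9 = 59.1957%
Reweighting by population highest qualification shares:
  0.22×48.6 + 0.27×36.5 + 0.3×55.9 + 0.21×79.9 = 54.096%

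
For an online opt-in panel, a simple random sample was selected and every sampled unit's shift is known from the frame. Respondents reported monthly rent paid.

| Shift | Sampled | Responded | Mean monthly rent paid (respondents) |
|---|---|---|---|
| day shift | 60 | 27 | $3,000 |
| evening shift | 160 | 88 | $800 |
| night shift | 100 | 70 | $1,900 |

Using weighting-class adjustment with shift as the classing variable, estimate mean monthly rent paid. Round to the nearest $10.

Response rates by class: day shift 27/60 = 45%, evening shift 88/160 = 55%, night shift 70/100 = 70%.
Inverse-response-rate weighting restores each class to its sampled count, so class totals weight by n_sampled:
  day shift: 60 × 3000 = 180,000
  evening shift: 160 × 800 = 128,000
  night shift: 100 × 1900 = 190,000
Adjusted estimate = 498,000 / 320 = 1556.25 → $1,560.

$1,560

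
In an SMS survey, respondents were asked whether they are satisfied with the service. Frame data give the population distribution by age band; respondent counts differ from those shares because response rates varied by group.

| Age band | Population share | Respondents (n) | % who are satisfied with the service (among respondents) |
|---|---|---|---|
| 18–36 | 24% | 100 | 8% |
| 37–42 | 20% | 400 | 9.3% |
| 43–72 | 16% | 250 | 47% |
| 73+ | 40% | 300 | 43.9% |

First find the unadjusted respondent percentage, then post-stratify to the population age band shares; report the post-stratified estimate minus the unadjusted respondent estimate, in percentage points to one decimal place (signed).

Unadjusted (pooled respondent) estimate weights by respondent counts:
  (100/1050)×8 + (400/1050)×9.3 + (250/1050)×47 + (300/1050)×43.9 = 28.0381%
Reweighting by population age band shares:
  0.24×8 + 0.2×9.3 + 0.16×47 + 0.4×43.9 = 28.86%
Difference = 28.86 − 28.0381 = 0.8219 pp.

+0.8 percentage points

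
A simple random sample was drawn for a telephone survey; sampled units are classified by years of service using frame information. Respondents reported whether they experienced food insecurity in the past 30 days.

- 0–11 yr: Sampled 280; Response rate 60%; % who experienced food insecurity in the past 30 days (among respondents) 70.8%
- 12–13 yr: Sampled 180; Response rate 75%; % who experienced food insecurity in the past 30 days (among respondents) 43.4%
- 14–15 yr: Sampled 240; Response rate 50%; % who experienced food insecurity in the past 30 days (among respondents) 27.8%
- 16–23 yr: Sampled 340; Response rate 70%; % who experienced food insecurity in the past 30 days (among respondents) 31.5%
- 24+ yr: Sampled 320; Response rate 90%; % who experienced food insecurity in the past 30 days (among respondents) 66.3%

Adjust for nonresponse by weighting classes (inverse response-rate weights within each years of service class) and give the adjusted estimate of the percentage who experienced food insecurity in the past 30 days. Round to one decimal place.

48.7%

With weight = n_sampled/n_responded per class, the weighted class total is n_sampled:
  0–11 yr: 280 × 70.8 = 19,824
  12–13 yr: 180 × 43.4 = 7812
  14–15 yr: 240 × 27.8 = 6672
  16–23 yr: 340 × 31.5 = 10,710
  24+ yr: 320 × 66.3 = 21,216
Adjusted estimate = 66,234 / 1,360 = 48.7015 → 48.7%.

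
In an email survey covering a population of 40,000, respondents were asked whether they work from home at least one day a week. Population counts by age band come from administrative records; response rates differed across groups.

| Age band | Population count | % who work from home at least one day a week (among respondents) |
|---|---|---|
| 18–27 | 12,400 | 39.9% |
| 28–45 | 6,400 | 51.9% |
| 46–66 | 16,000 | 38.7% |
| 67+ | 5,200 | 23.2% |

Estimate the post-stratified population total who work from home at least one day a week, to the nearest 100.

Each cell contributes its population count × the respondent rate:
  18–27: 12,400 × 39.9% = 4947.6
  28–45: 6,400 × 51.9% = 3321.6
  46–66: 16,000 × 38.7% = 6192
  67+: 5,200 × 23.2% = 1206.4
Estimated total = 15667.6 → 15,700.

15,700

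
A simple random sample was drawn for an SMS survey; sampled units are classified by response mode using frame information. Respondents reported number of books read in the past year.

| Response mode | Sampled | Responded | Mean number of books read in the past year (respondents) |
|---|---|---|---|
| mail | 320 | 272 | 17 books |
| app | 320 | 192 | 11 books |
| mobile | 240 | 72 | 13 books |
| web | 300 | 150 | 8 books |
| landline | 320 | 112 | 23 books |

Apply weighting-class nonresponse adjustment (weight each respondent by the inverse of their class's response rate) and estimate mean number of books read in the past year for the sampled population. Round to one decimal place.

Class response rates: mail 272/320 = 85%, app 192/320 = 60%, mobile 72/240 = 30%, web 150/300 = 50%, landline 112/320 = 35%.
Inverse-response-rate weighting restores each class to its sampled count, so class totals weight by n_sampled:
  mail: 320 × 17 = 5440
  app: 320 × 11 = 3520
  mobile: 240 × 13 = 3120
  web: 300 × 8 = 2400
  landline: 320 × 23 = 7360
Adjusted estimate = 21,840 / 1,500 = 14.56 → 14.6.

14.6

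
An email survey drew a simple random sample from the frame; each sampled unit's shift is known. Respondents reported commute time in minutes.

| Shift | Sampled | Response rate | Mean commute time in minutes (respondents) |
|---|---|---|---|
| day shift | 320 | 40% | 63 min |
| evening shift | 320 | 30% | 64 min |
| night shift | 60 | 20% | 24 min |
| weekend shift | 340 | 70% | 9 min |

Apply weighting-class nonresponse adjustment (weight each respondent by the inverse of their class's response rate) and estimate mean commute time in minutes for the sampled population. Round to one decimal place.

43.4

With weight = n_sampled/n_responded per class, the weighted class total is n_sampled:
  day shift: 320 × 63 = 20,160
  evening shift: 320 × 64 = 20,480
  night shift: 60 × 24 = 1440
  weekend shift: 340 × 9 = 3060
Adjusted estimate = 45,140 / 1,040 = 43.4038 → 43.4.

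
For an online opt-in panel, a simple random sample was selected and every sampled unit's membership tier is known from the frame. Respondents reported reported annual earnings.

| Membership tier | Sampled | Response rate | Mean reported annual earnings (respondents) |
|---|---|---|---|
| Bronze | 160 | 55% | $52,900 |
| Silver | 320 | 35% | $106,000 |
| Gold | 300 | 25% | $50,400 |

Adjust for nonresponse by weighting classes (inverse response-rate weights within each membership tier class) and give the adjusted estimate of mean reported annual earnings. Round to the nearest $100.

$73,700

Weighting each respondent by the inverse class response rate inflates each class back to its sampled size, so the class weight is n_sampled:
  Bronze: 160 × 52,900 = 8,464,000
  Silver: 320 × 106,000 = 33,920,000
  Gold: 300 × 50,400 = 15,120,000
Adjusted estimate = 57,504,000 / 780 = 73723.1 → $73,700.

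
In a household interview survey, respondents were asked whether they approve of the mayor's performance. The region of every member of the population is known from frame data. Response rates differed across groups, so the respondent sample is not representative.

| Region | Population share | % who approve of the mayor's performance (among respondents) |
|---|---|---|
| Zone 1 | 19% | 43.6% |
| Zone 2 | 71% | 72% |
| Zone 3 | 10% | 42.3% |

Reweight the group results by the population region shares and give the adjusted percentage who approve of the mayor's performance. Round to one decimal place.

63.6%

Each cell contributes population-share × respondent value:
  Zone 1: 0.19 × 43.6 = 8.284
  Zone 2: 0.71 × 72 = 51.12
  Zone 3: 0.1 × 42.3 = 4.23
Post-stratified estimate = 63.634 → 63.6%.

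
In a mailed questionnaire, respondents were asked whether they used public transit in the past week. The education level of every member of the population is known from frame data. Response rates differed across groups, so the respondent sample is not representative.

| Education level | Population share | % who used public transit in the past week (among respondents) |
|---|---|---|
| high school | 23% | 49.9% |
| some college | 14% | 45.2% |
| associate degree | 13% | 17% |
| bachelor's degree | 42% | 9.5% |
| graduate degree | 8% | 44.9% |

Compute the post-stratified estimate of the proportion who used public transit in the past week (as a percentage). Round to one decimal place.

Post-stratification weights by population share, not respondent share:
  high school: 0.23 × 49.9 = 11.477
  some college: 0.14 × 45.2 = 6.328
  associate degree: 0.13 × 17 = 2.21
  bachelor's degree: 0.42 × 9.5 = 3.99
  graduate degree: 0.08 × 44.9 = 3.592
Post-stratified estimate = 27.597 → 27.6%.

27.6%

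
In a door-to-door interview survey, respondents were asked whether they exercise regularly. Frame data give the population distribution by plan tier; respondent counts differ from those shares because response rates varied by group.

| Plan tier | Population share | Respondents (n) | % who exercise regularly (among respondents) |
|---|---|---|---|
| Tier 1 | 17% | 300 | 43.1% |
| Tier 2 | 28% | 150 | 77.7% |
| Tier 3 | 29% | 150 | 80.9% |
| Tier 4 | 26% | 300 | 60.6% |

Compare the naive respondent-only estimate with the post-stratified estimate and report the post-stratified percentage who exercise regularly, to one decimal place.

Unadjusted (pooled respondent) estimate weights by respondent counts:
  (300/900)×43.1 + (150/900)×77.7 + (150/900)×80.9 + (300/900)×60.6 = 61%
Post-stratified estimate weights by population shares:
  0.17×43.1 + 0.28×77.7 + 0.29×80.9 + 0.26×60.6 = 68.3%

68.3%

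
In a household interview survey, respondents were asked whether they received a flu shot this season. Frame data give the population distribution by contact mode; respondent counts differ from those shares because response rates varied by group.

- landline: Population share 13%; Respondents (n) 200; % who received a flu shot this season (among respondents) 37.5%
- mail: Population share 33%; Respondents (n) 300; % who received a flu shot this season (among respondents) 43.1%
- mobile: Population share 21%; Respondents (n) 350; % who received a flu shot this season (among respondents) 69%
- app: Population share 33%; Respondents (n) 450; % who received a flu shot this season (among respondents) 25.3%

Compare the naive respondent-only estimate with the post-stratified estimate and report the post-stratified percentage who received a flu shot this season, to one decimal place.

41.9%

Without adjustment, the pooled respondent share is:
  (200/1300)×37.5 + (300/1300)×43.1 + (350/1300)×69 + (450/1300)×25.3 = 43.05%
Post-stratifying to population shares instead:
  0.13×37.5 + 0.33×43.1 + 0.21×69 + 0.33×25.3 = 41.937%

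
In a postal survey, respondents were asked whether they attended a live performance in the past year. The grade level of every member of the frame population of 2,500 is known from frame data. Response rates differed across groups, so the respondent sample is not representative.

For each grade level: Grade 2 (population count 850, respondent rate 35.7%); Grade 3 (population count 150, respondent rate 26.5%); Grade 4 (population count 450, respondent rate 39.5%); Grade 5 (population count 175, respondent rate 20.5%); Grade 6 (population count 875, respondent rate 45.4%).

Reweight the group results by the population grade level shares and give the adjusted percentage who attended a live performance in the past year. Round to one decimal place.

38.2%

Weight each group's respondent value by its population share:
  Grade 2: (850/2,500) × 35.7 = 12.138
  Grade 3: (150/2,500) × 26.5 = 1.59
  Grade 4: (450/2,500) × 39.5 = 7.11
  Grade 5: (175/2,500) × 20.5 = 1.435
  Grade 6: (875/2,500) × 45.4 = 15.89
Post-stratified estimate = 38.163 → 38.2%.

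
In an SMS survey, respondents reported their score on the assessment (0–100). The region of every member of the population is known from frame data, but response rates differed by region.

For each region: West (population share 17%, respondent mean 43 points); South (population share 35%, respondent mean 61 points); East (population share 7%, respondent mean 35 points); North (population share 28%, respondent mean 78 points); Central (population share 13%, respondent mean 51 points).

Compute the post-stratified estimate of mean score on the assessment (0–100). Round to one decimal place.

59.6

Each cell contributes population-share × respondent value:
  West: 0.17 × 43 = 7.31
  South: 0.35 × 61 = 21.35
  East: 0.07 × 35 = 2.45
  North: 0.28 × 78 = 21.84
  Central: 0.13 × 51 = 6.63
Post-stratified estimate = 59.58 → 59.6.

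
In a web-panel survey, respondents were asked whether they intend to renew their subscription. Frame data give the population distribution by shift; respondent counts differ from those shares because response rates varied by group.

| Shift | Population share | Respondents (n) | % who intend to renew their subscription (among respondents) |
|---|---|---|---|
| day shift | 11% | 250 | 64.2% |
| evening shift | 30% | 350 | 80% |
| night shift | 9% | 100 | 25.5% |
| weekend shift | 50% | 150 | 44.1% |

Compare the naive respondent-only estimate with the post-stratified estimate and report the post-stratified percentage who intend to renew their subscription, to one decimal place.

55.4%

Unadjusted (pooled respondent) estimate weights by respondent counts:
  (250/850)×64.2 + (350/850)×80 + (100/850)×25.5 + (150/850)×44.1 = 62.6059%
Post-stratified estimate weights by population shares:
  0.11×64.2 + 0.3×80 + 0.09×25.5 + 0.5×44.1 = 55.407%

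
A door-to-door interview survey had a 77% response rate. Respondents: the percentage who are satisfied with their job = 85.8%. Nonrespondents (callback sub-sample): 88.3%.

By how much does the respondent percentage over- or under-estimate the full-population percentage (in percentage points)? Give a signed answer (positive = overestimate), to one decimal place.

Nonresponse fraction = 1 − 0.77 = 0.23.
Bias = (nonresponse fraction) × (respondent percentage − nonrespondent percentage)
     = 0.23 × (85.8 − 88.3) = 0.23 × -2.5 = -0.575.

-0.6 percentage points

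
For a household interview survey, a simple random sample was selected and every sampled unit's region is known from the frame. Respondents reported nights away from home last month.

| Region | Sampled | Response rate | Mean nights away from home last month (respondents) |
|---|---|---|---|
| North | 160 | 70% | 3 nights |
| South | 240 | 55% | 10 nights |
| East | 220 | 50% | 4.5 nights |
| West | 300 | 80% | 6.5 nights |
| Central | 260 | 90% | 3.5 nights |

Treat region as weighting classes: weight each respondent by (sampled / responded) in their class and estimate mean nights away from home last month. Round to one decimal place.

Weighting each respondent by the inverse class response rate inflates each class back to its sampled size, so the class weight is n_sampled:
  North: 160 × 3 = 480
  South: 240 × 10 = 2400
  East: 220 × 4.5 = 990
  West: 300 × 6.5 = 1950
  Central: 260 × 3.5 = 910
Adjusted estimate = 6730 / 1,180 = 5.70339 → 5.7.

5.7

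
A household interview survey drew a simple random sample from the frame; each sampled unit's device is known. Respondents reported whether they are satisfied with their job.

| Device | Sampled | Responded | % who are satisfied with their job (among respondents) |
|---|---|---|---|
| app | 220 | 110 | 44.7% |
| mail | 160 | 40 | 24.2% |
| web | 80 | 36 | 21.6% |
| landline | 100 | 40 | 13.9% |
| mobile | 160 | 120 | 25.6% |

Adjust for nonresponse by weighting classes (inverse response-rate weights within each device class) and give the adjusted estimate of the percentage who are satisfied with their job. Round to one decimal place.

29.1%

Response rates by class: app 110/220 = 50%, mail 40/160 = 25%, web 36/80 = 45%, landline 40/100 = 40%, mobile 120/160 = 75%.
Each respondent's weight = sampled/responded in their class; summing within a class gives n_sampled, so:
  app: 220 × 44.7 = 9834
  mail: 160 × 24.2 = 3872
  web: 80 × 21.6 = 1728
  landline: 100 × 13.9 = 1390
  mobile: 160 × 25.6 = 4096
Adjusted estimate = 20,920 / 720 = 29.0556 → 29.1%.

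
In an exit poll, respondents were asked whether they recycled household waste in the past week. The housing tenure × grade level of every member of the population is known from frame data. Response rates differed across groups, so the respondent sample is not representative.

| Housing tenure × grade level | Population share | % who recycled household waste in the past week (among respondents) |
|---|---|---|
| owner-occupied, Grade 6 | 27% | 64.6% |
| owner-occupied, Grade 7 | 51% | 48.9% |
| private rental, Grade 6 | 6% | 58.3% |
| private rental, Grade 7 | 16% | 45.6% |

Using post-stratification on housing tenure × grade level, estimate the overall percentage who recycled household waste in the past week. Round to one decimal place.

Reweight to the known housing tenure × grade level distribution:
  owner-occupied, Grade 6: 0.27 × 64.6 = 17.442
  owner-occupied, Grade 7: 0.51 × 48.9 = 24.939
  private rental, Grade 6: 0.06 × 58.3 = 3.498
  private rental, Grade 7: 0.16 × 45.6 = 7.296
Post-stratified estimate = 53.175 → 53.2%.

53.2%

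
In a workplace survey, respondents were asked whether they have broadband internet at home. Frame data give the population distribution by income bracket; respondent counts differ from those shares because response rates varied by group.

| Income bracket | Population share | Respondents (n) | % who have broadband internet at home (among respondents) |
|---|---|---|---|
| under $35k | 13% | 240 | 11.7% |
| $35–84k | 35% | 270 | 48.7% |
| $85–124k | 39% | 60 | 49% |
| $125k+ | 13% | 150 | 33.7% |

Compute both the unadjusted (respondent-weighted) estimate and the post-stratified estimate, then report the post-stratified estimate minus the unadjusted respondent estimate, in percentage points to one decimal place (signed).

Naive respondent-only estimate (weights = respondent counts):
  (240/720)×11.7 + (270/720)×48.7 + (60/720)×49 + (150/720)×33.7 = 33.2667%
Post-stratified estimate weights by population shares:
  0.13×11.7 + 0.35×48.7 + 0.39×49 + 0.13×33.7 = 42.057%
Difference = 42.057 − 33.2667 = 8.7903 pp.

+8.8 percentage points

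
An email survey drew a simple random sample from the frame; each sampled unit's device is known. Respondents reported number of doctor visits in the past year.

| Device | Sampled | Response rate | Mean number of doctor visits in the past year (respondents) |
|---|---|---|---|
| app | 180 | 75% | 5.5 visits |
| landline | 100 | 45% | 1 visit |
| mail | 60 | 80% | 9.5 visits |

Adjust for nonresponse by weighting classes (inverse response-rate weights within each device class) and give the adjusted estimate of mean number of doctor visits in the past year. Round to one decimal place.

4.9

Inverse-response-rate weighting restores each class to its sampled count, so class totals weight by n_sampled:
  app: 180 × 5.5 = 990
  landline: 100 × 1 = 100
  mail: 60 × 9.5 = 570
Adjusted estimate = 1660 / 340 = 4.88235 → 4.9.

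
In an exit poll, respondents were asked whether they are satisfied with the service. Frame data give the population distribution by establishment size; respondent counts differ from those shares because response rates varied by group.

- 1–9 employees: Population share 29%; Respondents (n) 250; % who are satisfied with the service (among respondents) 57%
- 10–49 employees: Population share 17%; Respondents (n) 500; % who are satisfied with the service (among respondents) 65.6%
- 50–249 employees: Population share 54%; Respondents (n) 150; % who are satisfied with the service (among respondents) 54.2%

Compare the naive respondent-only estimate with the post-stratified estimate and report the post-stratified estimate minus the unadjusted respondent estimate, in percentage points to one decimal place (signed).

-4.4 percentage points

Unadjusted (pooled respondent) estimate weights by respondent counts:
  (250/900)×57 + (500/900)×65.6 + (150/900)×54.2 = 61.3111%
Post-stratified estimate weights by population shares:
  0.29×57 + 0.17×65.6 + 0.54×54.2 = 56.95%
Difference = 56.95 − 61.3111 = -4.3611 pp.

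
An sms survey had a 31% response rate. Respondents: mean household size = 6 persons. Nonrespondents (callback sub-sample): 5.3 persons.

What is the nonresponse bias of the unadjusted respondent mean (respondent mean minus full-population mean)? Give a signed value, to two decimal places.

+0.48

Nonresponse fraction = 1 − 0.31 = 0.69.
Bias = (nonresponse fraction) × (respondent mean − nonrespondent mean)
     = 0.69 × (6 − 5.3) = 0.69 × 0.7 = 0.483.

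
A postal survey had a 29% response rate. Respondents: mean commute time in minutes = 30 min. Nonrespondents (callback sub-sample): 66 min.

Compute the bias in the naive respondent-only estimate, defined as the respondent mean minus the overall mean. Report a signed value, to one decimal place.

-25.6

Nonresponse fraction = 1 − 0.29 = 0.71.
Bias = (nonresponse fraction) × (respondent mean − nonrespondent mean)
     = 0.71 × (30 − 66) = 0.71 × -36 = -25.56.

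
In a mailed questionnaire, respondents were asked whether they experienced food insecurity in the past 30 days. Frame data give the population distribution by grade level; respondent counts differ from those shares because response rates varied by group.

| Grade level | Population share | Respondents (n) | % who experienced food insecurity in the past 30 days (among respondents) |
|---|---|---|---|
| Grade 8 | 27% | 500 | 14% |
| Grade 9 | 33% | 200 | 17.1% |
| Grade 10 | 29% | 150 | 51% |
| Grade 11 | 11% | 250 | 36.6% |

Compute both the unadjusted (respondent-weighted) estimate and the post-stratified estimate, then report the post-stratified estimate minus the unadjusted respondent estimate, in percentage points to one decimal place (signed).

+3.5 percentage points

Unadjusted (pooled respondent) estimate weights by respondent counts:
  (500/1100)×14 + (200/1100)×17.1 + (150/1100)×51 + (250/1100)×36.6 = 24.7455%
Post-stratified estimate weights by population shares:
  0.27×14 + 0.33×17.1 + 0.29×51 + 0.11×36.6 = 28.239%
Difference = 28.239 − 24.7455 = 3.4935 pp.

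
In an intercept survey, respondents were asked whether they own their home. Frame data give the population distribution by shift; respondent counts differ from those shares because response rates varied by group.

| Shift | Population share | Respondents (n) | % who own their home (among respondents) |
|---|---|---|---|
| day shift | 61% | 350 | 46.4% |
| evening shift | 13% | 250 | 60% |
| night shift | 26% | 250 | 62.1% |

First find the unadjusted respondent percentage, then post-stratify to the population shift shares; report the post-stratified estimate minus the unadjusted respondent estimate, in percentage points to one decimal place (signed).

Naive respondent-only estimate (weights = respondent counts):
  (350/850)×46.4 + (250/850)×60 + (250/850)×62.1 = 55.0176%
Post-stratifying to population shares instead:
  0.61×46.4 + 0.13×60 + 0.26×62.1 = 52.25%
Difference = 52.25 − 55.0176 = -2.7676 pp.

-2.8 percentage points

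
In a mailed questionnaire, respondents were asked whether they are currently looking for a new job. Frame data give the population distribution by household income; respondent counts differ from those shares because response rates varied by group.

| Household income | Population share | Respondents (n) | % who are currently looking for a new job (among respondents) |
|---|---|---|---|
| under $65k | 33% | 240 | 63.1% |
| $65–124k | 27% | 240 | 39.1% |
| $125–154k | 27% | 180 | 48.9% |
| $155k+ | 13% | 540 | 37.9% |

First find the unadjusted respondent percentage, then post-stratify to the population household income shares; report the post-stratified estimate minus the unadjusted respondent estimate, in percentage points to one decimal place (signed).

Without adjustment, the pooled respondent share is:
  (240/1200)×63.1 + (240/1200)×39.1 + (180/1200)×48.9 + (540/1200)×37.9 = 44.83%
Post-stratified estimate weights by population shares:
  0.33×63.1 + 0.27×39.1 + 0.27×48.9 + 0.13×37.9 = 49.51%
Difference = 49.51 − 44.83 = 4.68 pp.

+4.7 percentage points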